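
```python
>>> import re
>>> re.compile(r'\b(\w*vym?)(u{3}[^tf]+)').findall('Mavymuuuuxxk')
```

[('Mavym', 'uuuuxxk')]

Pattern: a word boundary (`\b`, zero-width); then zero or more of a word character, then the literal 'vy', then optionally the literal 'm' (captured); then exactly 3 of a literal 'u', then one or more of any character except [tf] (captured).
Matches: at [0:12] match 'Mavymuuuuxxk', groups = ('Mavym', 'uuuuxxk').
With 2 capturing groups, `findall` returns a 2-tuple per match.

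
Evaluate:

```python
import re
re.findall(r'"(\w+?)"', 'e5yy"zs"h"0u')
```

Walking the string: at [4:8] match '"zs"', group 1 = 'zs'.
With a single group, `findall` returns only what that group captured — 1 item.

['zs']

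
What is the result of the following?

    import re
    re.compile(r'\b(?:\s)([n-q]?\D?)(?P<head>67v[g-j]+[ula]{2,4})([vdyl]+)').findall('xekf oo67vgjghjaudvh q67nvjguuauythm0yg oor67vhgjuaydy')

Pattern: a word boundary (`\b`, zero-width); then whitespace (non-capturing group); then optionally a character in [n-q], then optionally a non-digit (captured); then the literal '67v', then one or more of a character in [g-j], then 2 to 4 of one of [ula] (captured as 'head'); then one or more of one of [vdyl] (captured).
Scanning left to right: at [4:19] match ' oo67vgjghjaudv', groups = ('oo', '67vgjghjau', 'dv').
3 groups means the one result is a tuple of 3 captured strings — 1 here.

[('oo', '67vgjghjau', 'dv')]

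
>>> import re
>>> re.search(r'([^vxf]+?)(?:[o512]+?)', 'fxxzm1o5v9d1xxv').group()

Pattern: one or more of any character except [vxf] (lazy) (captured); then one or more of one of [o512] (lazy) (non-capturing group).
`search` walks the string left to right and returns the first match it finds.
The match spans [3:6] → 'zm1'.
Captured: group 1 = 'zm'.

'zm1'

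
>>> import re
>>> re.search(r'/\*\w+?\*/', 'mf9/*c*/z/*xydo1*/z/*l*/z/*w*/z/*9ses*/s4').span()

(3, 8)

`re.search` scans for the first position where the pattern succeeds.
The match spans [3:8] → '/*c*/'.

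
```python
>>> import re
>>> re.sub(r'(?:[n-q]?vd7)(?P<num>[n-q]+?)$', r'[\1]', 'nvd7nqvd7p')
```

'nvd7n[p]'

`\1` in the replacement pulls in group 1's text for each match.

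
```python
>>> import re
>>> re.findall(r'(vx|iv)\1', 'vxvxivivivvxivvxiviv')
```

['vx', 'iv', 'iv']

The backreference `\1` re-matches whatever the first group consumed, character for character.
Because there's exactly one group, `findall` drops the full match and keeps group 1 from each hit.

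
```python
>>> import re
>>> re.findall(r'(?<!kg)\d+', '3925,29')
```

['3925', '29']

A negative assertion filters positions out without eating any characters.
No capturing groups, so `findall` returns the 2 full match strings.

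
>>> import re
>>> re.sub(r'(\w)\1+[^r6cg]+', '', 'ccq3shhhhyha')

After group 1 captures some text, `\1` only succeeds where that same text appears again.
Matches: at [0:12] → 'ccq3shhhhyha'.
`sub` substitutes '' at each match site.

''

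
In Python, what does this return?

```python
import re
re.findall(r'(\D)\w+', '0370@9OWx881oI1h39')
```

['@']

`findall` collects group 1 from the one match (1 total).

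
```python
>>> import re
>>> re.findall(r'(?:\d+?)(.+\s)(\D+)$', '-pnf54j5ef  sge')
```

[('4j5ef  ', 'sge')]

Pattern: one or more of a digit (lazy) (non-capturing group); then one or more of any character, then whitespace (captured); then one or more of a non-digit (captured); then anchored at the end.
Walking the string: at [4:15] match '54j5ef  sge', groups = ('4j5ef  ', 'sge').
`findall` packs the 2 group values into a tuple for every match.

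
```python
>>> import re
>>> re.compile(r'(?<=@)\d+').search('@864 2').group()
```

The `(?=…)`/`(?<=…)` assertion just peeks at neighbouring text; it doesn't advance the match position.
`re.search` scans for the first position where the pattern succeeds.
The match spans [1:4] → '864'.

'864'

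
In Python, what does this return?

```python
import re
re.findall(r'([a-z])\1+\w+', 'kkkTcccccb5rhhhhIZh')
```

The backreference `\1` re-matches whatever the first group consumed, character for character.
Walking the string: at [0:19] match 'kkkTcccccb5rhhhhIZh', group 1 = 'k'.
One capturing group, so `findall` returns just the captured substring from the one match — 1 in all.

['k']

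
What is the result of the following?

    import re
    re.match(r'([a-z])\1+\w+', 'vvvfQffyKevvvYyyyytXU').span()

(0, 21)

`\1` has to match the exact text group 1 already captured.
`re.match` only tries the pattern at the start of the string.
The match spans [0:21] → 'vvvfQffyKevvvYyyyytXU'.
Captured: group 1 = 'v'.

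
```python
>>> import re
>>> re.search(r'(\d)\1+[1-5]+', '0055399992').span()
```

`\1` is not a pattern — it's the concrete string captured by group 1, re-applied verbatim.
`re.search` scans for the first position where the pattern succeeds.
The match spans [0:5] → '00553'.
Captured: group 1 = '0'.

(0, 5)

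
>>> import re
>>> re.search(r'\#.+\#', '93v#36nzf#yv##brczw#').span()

(3, 20)

`re.search` tries every starting position until one works.
The match spans [3:20] → '#36nzf#yv##brczw#'.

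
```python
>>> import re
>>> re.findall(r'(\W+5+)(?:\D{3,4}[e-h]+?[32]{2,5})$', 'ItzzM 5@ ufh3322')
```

Pattern: one or more of a non-word character, then one or more of the literal '5' (captured); then 3 to 4 of a non-digit, then one or more of a character in [e-h] (lazy), then 2 to 5 of one of [32] (non-capturing group); then anchored at the end.
With a single group, `findall` returns only what that group captured — 1 item.

[' 5']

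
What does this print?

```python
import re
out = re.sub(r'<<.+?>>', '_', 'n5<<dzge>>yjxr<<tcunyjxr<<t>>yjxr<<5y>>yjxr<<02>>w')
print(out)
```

n5_yjxr_yjxr_yjxr_w

Lazy quantifiers expand one character at a time until the remainder of the pattern can match.
Matches: at [2:10] → '<<dzge>>'; at [14:29] → '<<tcunyjxr<<t>>'; at [33:39] → '<<5y>>'; at [43:49] → '<<02>>'.
Each match is replaced by '_'.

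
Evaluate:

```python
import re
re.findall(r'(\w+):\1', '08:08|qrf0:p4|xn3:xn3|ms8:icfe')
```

`\1` has to match the exact text group 1 already captured.
Scanning left to right: at [0:5] match '08:08', group 1 = '08'; at [14:21] match 'xn3:xn3', group 1 = 'xn3'.
With a single group, `findall` returns only what that group captured — 2 items.

['08', 'xn3']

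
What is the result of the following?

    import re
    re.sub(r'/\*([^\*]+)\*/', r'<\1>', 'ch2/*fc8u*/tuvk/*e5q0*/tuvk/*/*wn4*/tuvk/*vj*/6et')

'ch2<fc8u>tuvk<e5q0>tuvk/*<wn4>tuvk<vj>6et'

`\1` in the replacement pulls in group 1's text for each match.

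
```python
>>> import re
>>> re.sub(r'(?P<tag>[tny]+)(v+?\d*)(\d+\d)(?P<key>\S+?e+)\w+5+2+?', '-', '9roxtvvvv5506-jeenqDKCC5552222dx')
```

'9rox-222dx'

With the lazy modifier that quantifier settles for the fewest repetitions that let the rest of the pattern succeed (the atoms after it are unaffected and can still be greedy).
Every occurrence is swapped for '-'.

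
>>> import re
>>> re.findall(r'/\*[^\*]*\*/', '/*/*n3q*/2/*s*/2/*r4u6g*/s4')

['/*n3q*/', '/*s*/', '/*r4u6g*/']

Scanning left to right: at [2:9] → '/*n3q*/'; at [10:15] → '/*s*/'; at [16:25] → '/*r4u6g*/'.
With no groups in the pattern, `findall` gives back each whole match — 3 here.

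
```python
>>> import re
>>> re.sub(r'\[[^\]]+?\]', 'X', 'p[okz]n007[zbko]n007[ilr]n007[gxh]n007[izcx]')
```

'pXn007Xn007Xn007Xn007X'

Each match is replaced by 'X'.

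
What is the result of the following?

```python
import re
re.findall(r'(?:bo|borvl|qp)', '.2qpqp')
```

Matches: at [2:4] → 'qp'; at [4:6] → 'qp'.
`findall` yields the raw match text (2 of them) because the pattern has no groups.

['qp', 'qp']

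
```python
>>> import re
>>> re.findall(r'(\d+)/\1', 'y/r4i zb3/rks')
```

[]

A backreference is literal: `\1` must see the identical characters the first group matched.
With a single group, `findall` returns only what that group captured — 0 items.
Nothing in the string satisfies the pattern, so the list is empty.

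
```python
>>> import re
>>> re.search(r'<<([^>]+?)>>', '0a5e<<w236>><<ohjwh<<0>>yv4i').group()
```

'<<w236>>'

The match spans [4:12] → '<<w236>>'.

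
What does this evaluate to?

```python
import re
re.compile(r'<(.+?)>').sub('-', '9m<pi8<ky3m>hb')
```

'9m-hb'

`sub` substitutes '-' at each match site.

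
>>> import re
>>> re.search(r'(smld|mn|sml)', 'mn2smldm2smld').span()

The match spans [0:2] → 'mn'.

(0, 2)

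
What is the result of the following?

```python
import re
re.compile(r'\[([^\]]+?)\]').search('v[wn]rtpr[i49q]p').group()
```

'[wn]'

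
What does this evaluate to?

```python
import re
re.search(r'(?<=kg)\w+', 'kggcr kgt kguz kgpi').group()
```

'gcr'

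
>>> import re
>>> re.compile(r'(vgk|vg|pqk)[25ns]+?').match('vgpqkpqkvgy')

With `match`, the pattern is implicitly anchored at the beginning.
Here the string doesn't start with a match, so the call returns None.

None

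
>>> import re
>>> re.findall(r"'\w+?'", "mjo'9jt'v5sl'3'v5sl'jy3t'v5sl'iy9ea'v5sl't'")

["'9jt'", "'3'", "'jy3t'", "'iy9ea'", "'t'"]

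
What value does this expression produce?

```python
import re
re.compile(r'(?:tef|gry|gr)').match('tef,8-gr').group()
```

'tef'

`re.match` won't scan ahead — the pattern has to work from the very first character.
The match spans [0:3] → 'tef'.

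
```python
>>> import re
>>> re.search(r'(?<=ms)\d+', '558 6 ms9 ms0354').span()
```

(8, 9)

The lookaround is zero-width — it requires the adjacent text to match without consuming it, so the asserted text isn't part of the match.
`re.search` scans for the first position where the pattern succeeds.
The match spans [8:9] → '9'.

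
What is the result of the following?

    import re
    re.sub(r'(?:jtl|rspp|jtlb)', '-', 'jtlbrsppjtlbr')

'-b--br'

Branches in `(...|...)` are attempted left-to-right; the first branch that allows the whole pattern to succeed is taken.
Each match is replaced by '-'.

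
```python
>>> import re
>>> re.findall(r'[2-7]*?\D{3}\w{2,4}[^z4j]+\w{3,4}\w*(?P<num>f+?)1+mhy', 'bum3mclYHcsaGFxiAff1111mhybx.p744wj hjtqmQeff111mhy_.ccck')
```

['f', 'f']

Pattern: zero or more of a character in [2-7] (lazy), then exactly 3 of a non-digit, then 2 to 4 of a word character; then one or more of any character except [z4j], then 3 to 4 of a word character, then zero or more of a word character; then one or more of a literal 'f' (lazy) (captured as 'num'); then one or more of a literal '1', then the literal 'mhy'.
Matches: at [0:26] match 'bum3mclYHcsaGFxiAff1111mhy', group 1 = 'f'; at [30:51] match '744wj hjtqmQeff111mhy', group 1 = 'f'.
`findall` collects group 1 from each match (2 total).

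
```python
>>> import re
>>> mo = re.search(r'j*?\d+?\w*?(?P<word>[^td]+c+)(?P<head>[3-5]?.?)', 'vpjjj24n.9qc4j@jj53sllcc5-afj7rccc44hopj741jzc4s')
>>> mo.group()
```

'jjj24n.9qc4j@jj53sllcc5-afj7rccc44hopj741jzc4s'

This matches zero or more of a literal 'j' (lazy), then one or more of a digit (lazy), then zero or more of a word character (lazy); then one or more of any character except [td], then one or more of the literal 'c' (captured as 'word'); then optionally a character in [3-5], then optionally any character (captured as 'head').
The match spans [2:48] → 'jjj24n.9qc4j@jj53sllcc5-afj7rccc44hopj741jzc4s'.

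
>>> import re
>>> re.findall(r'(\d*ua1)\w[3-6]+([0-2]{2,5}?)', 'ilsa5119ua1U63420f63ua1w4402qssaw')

[('5119ua1', '20'), ('63ua1', '02')]

The pattern matches zero or more of a digit, then the literal 'ua1' (captured); then a word character, then one or more of a character in [3-6]; then 2 to 5 of a character in [0-2] (lazy) (captured).
2 groups means each result is a tuple of 2 captured strings — 2 here.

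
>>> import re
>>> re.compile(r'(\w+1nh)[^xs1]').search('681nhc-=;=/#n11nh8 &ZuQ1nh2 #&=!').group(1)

'681nh'

The pattern matches one or more of a word character, then the literal '1nh' (captured); then any character except [xs1].
Unlike `match`, `search` isn't anchored — it looks for the pattern anywhere in the string.
The match spans [0:6] → '681nhc'.
Captured: group 1 = '681nh'.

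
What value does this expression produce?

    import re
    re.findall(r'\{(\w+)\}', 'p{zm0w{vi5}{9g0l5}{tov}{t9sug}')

['vi5', '9g0l5', 'tov', 't9sug']

Scanning left to right: at [6:11] match '{vi5}', group 1 = 'vi5'; at [11:18] match '{9g0l5}', group 1 = '9g0l5'; at [18:23] match '{tov}', group 1 = 'tov'; at [23:30] match '{t9sug}', group 1 = 't9sug'.
One capturing group, so `findall` returns just the captured substring from each match — 4 in all.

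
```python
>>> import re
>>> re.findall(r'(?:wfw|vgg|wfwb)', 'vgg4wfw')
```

['vgg', 'wfw']

`findall` yields the raw match text (2 of them) because the pattern has no groups.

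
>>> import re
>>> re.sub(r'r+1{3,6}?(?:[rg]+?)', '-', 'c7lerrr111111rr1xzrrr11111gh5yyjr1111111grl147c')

'c7le-r1xz-h5yyjr1111111grl147c'

This matches one or more of the literal 'r', then 3 to 6 of a literal '1' (lazy); then one or more of one of [rg] (lazy) (non-capturing group).
With the lazy modifier that quantifier settles for the fewest repetitions that let the rest of the pattern succeed (the atoms after it are unaffected and can still be greedy).
Matches: at [4:14] → 'rrr111111r'; at [18:27] → 'rrr11111g'.
Each match is replaced by '-'.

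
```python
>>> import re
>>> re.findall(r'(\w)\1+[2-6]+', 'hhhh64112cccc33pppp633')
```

['h', '1', 'c', 'p']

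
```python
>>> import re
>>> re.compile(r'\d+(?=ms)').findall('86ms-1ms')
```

The positive lookaround only admits positions where the adjacent text matches; those characters stay outside the span.
Matches: at [0:2] → '86'; at [5:6] → '1'.
No capturing groups, so `findall` returns the 2 full match strings.

['86', '1']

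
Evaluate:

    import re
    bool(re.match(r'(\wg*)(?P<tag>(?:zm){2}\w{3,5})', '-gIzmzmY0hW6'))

This matches a word character, then zero or more of the literal 'g' (captured); then the literal 'zm' repeated 2 times, then 3 to 5 of a word character (captured as 'tag').
With `match`, the pattern is implicitly anchored at the beginning.
Here the pattern fails at index 0, so the call returns None, and `bool(None)` is False.

False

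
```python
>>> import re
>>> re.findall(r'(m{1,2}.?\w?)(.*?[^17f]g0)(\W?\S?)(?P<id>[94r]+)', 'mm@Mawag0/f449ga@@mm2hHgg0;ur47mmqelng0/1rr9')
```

Pattern: 1 to 2 of a literal 'm', then optionally any character, then optionally a word character (captured); then zero or more of any character (lazy), then any character except [17f], then the literal 'g0' (captured); then optionally a non-word character, then optionally a non-whitespace character (captured); then one or more of one of [94r] (captured as 'id').
Lazy quantifiers expand one character at a time until the remainder of the pattern can match.
Walking the string: at [0:14] match 'mm@Mawag0/f449', groups = ('mm@M', 'awag0', '/f', '449'); at [18:30] match 'mm2hHgg0;ur4', groups = ('mm2h', 'Hgg0', ';u', 'r4'); at [31:44] match 'mmqelng0/1rr9', groups = ('mmqe', 'lng0', '/1', 'rr9').
Multiple groups make `findall` return tuples — one 4-tuple for each match.

[('mm@M', 'awag0', '/f', '449'), ('mm2h', 'Hgg0', ';u', 'r4'), ('mmqe', 'lng0', '/1', 'rr9')]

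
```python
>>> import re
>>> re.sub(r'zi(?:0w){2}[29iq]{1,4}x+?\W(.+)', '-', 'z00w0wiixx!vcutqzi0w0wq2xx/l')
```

The pattern matches the literal 'zi', then the literal '0w' repeated 2 times; then 1 to 4 of one of [29iq], then one or more of the literal 'x' (lazy), then a non-word character; then one or more of any character (captured).
Each match is replaced by '-'.

'z00w0wiixx!vcutq-'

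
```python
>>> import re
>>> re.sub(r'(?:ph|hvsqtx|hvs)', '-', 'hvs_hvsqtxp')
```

'-_-p'

Alternation tries branches left to right and keeps the first one that lets the overall match succeed at that position.
Matches: at [0:3] → 'hvs'; at [4:10] → 'hvsqtx'.
Every occurrence is swapped for '-'.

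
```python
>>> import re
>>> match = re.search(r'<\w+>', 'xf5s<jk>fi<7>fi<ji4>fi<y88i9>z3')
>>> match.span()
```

The match spans [4:8] → '<jk>'.

(4, 8)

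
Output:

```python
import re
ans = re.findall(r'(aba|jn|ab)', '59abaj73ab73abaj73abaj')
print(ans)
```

['aba', 'ab', 'aba', 'aba']

The regex engine tests alternatives in the order written; an earlier branch that matches wins even if a later one would match more.
Scanning left to right: at [2:5] match 'aba', group 1 = 'aba'; at [8:10] match 'ab', group 1 = 'ab'; at [12:15] match 'aba', group 1 = 'aba'; at [18:21] match 'aba', group 1 = 'aba'.
`findall` collects group 1 from each match (4 total).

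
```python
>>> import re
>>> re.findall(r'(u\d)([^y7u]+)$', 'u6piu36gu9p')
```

Pattern: a literal 'u', then a digit (captured); then one or more of any character except [y7u] (captured); then anchored at the end.
Scanning left to right: at [8:11] match 'u9p', groups = ('u9', 'p').
Multiple groups make `findall` return tuples — one 2-tuple for the one match.

[('u9', 'p')]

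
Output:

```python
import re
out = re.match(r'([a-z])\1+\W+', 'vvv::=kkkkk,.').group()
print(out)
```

`\1` has to match the exact text group 1 already captured.
`re.match` won't scan ahead — the pattern has to work from the very first character.
The match spans [0:6] → 'vvv::='.
Captured: group 1 = 'v'.

vvv::=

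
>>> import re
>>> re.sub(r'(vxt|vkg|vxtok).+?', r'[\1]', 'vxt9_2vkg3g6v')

Each match is replaced using the text its own group 1 captured.

'[vxt]_2[vkg]g6v'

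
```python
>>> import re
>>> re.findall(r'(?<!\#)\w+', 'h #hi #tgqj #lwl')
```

['h', 'i', 'gqj', 'wl']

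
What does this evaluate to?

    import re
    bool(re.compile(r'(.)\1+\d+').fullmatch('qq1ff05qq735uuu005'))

False

For `fullmatch`, every character of the input must be accounted for by the pattern.
Here the string isn't matched end-to-end, so the call returns None, and `bool(None)` is False.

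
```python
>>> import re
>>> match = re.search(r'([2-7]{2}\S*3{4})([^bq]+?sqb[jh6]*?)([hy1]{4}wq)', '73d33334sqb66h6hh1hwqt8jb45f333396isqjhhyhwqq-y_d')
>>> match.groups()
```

The match spans [0:21] → '73d33334sqb66h6hh1hwq'.
Captured: group 1 = '73d3333', group 2 = '4sqb66h6', group 3 = 'hh1hwq'.

('73d3333', '4sqb66h6', 'hh1hwq')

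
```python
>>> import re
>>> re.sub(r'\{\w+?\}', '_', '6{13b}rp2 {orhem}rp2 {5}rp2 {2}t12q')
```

Matches: at [1:6] → '{13b}'; at [10:17] → '{orhem}'; at [21:24] → '{5}'; at [28:31] → '{2}'.
Every occurrence is swapped for '_'.

'6_rp2 _rp2 _rp2 _t12q'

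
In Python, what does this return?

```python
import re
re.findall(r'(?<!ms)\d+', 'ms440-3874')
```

['40', '3874']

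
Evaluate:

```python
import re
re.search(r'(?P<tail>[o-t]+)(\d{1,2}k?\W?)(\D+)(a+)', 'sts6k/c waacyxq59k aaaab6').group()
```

The pattern matches one or more of a character in [o-t] (captured as 'tail'); then 1 to 2 of a digit, then optionally the literal 'k', then optionally a non-word character (captured); then one or more of a non-digit (captured); then one or more of a literal 'a' (captured).
Unlike `match`, `search` isn't anchored — it looks for the pattern anywhere in the string.
The match spans [0:11] → 'sts6k/c waa'.
Captured: group 1 = 'sts', group 2 = '6k/', group 3 = 'c wa', group 4 = 'a'.

'sts6k/c waa'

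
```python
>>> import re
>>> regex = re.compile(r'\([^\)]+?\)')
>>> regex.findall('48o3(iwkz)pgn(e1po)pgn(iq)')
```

['(iwkz)', '(e1po)', '(iq)']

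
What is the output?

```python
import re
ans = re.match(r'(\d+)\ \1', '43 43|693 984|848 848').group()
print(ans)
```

43 43

A backreference is literal: `\1` must see the identical characters the first group matched.
`match` is anchored at position 0; if the pattern doesn't fit there, it returns None.
The match spans [0:5] → '43 43'.
Captured: group 1 = '43'.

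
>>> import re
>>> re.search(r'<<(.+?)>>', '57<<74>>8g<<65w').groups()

`search` walks the string left to right and returns the first match it finds.
The match spans [2:8] → '<<74>>'.
Captured: group 1 = '74'.

('74',)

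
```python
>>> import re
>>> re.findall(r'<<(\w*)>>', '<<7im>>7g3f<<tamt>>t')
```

One capturing group, so `findall` returns just the captured substring from each match — 2 in all.

['7im', 'tamt']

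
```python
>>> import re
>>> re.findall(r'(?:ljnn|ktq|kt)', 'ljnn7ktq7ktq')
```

The regex engine tests alternatives in the order written; an earlier branch that matches wins even if a later one would match more.
Since nothing is captured, `findall` lists the 3 matched substrings directly.

['ljnn', 'ktq', 'ktq']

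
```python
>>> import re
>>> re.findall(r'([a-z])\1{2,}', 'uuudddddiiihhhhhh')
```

`\1` is not a pattern — it's the concrete string captured by group 1, re-applied verbatim.
Matches: at [0:3] match 'uuu', group 1 = 'u'; at [3:8] match 'ddddd', group 1 = 'd'; at [8:11] match 'iii', group 1 = 'i'; at [11:17] match 'hhhhhh', group 1 = 'h'.
Because there's exactly one group, `findall` drops the full match and keeps group 1 from each hit.

['u', 'd', 'i', 'h']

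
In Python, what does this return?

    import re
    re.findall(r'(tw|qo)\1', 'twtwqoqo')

['tw', 'qo']

After group 1 captures some text, `\1` only succeeds where that same text appears again.
One capturing group, so `findall` returns just the captured substring from each match — 2 in all.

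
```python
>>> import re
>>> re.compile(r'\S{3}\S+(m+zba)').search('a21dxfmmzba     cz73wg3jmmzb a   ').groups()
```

('mzba',)

This matches exactly 3 of a non-whitespace character, then one or more of a non-whitespace character; then one or more of a literal 'm', then the literal 'zba' (captured).
`re.search` tries every starting position until one works.
The match spans [0:11] → 'a21dxfmmzba'.
Captured: group 1 = 'mzba'.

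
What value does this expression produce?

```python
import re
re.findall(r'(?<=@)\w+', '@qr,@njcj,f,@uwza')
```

Lookahead/lookbehind check context without consuming it, so the matched span excludes the asserted characters.
No capturing groups, so `findall` returns the 3 full match strings.

['qr', 'njcj', 'uwza']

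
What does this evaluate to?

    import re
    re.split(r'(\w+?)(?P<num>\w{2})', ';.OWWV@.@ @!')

[';.', 'O', 'WW', 'V@.@ @!']

Because the quantifier is non-greedy, it stops expanding at the earliest point where the rest of the pattern can succeed.
Because the pattern has a capturing group, `split` also inserts each captured text between the pieces.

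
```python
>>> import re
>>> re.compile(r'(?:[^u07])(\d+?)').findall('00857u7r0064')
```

['5', '0', '4']

One capturing group, so `findall` returns just the captured substring from each match — 3 in all.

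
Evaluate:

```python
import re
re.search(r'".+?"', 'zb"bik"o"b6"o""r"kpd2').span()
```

(2, 7)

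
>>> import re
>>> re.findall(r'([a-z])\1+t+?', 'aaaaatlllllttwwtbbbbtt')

['a', 'l', 'w', 'b']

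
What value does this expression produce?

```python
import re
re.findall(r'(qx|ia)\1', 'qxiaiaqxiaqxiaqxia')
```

['ia']

A backreference is literal: `\1` must see the identical characters the first group matched.
Walking the string: at [2:6] match 'iaia', group 1 = 'ia'.
`findall` collects group 1 from the one match (1 total).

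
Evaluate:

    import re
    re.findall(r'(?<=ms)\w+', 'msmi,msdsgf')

['mi', 'dsgf']

Because the assertion is zero-width, the text it checks is not consumed and won't appear in the result.
Since nothing is captured, `findall` lists the 2 matched substrings directly.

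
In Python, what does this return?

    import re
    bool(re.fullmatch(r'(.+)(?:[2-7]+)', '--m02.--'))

`fullmatch` succeeds only if the pattern covers the string from start to end.
Here the string isn't matched end-to-end, so the call returns None, and `bool(None)` is False.

False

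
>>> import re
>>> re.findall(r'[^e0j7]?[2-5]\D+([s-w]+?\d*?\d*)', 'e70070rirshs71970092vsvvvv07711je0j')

['v07711']

This matches optionally any character except [e0j7], then a character in [2-5], then one or more of a non-digit; then one or more of a character in [s-w] (lazy), then zero or more of a digit (lazy), then zero or more of a digit (captured).
Walking the string: at [18:31] match '92vsvvvv07711', group 1 = 'v07711'.
One capturing group, so `findall` returns just the captured substring from the one match — 1 in all.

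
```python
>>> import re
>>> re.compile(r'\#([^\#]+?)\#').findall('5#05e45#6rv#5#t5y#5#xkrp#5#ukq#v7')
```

['05e45', '5', '5', '5']

Because there's exactly one group, `findall` drops the full match and keeps group 1 from each hit.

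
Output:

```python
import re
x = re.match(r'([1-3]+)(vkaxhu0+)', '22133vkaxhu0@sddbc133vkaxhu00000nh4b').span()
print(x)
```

(0, 12)

With `match`, the pattern is implicitly anchored at the beginning.
The match spans [0:12] → '22133vkaxhu0'.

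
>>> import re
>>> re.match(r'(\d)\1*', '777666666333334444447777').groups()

('7',)

`\1` has to match the exact text group 1 already captured.
With `match`, the pattern is implicitly anchored at the beginning.
The match spans [0:3] → '777'.
Captured: group 1 = '7'.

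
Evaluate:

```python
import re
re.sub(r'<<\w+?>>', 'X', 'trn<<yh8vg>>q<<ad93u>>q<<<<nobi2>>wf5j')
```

`sub` substitutes 'X' at each match site.

'trnXqXq<<Xwf5j'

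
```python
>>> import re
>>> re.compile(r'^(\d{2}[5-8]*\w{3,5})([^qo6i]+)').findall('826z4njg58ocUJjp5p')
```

[('826z4njg', '58')]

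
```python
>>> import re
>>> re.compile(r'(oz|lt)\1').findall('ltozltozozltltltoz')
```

['oz', 'lt']

A backreference is literal: `\1` must see the identical characters the first group matched.
One capturing group, so `findall` returns just the captured substring from each match — 2 in all.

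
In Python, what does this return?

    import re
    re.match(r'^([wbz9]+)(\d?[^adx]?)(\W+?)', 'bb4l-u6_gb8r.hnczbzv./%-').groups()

This matches anchored at the start of the string; then one or more of one of [wbz9] (captured); then optionally a digit, then optionally any character except [adx] (captured); then one or more of a non-word character (lazy) (captured).
`match` is anchored at position 0; if the pattern doesn't fit there, it returns None.
The match spans [0:5] → 'bb4l-'.
Captured: group 1 = 'bb', group 2 = '4l', group 3 = '-'.

('bb', '4l', '-')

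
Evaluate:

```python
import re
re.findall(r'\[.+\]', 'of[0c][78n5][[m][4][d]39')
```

Walking the string: at [2:22] → '[0c][78n5][[m][4][d]'.
No capturing groups, so `findall` returns the 1 full match string.

['[0c][78n5][[m][4][d]']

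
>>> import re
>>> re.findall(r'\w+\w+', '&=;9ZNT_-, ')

['9ZNT_']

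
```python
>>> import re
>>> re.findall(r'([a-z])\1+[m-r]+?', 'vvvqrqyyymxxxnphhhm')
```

['v', 'y', 'x', 'h']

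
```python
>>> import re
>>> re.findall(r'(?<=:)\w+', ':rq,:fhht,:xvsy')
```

['rq', 'fhht', 'xvsy']

Because the assertion is zero-width, the text it checks is not consumed and won't appear in the result.
Matches: at [1:3] → 'rq'; at [5:9] → 'fhht'; at [11:15] → 'xvsy'.
With no groups in the pattern, `findall` gives back each whole match — 3 here.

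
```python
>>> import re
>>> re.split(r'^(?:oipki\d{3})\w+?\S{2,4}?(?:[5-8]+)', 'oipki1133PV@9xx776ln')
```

['', 'ln']

Pattern: anchored at the start of the string; then the literal 'oi', then the literal 'pki', then exactly 3 of a digit (non-capturing group); then one or more of a word character (lazy), then 2 to 4 of a non-whitespace character (lazy); then one or more of a character in [5-8] (non-capturing group).
Matches to split on: at [0:18] → 'oipki1133PV@9xx776'.
The string is cut at each match, leaving 2 pieces.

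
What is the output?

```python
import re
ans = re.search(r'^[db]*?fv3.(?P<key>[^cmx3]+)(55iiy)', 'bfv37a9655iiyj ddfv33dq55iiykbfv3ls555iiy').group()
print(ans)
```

bfv37a9655iiy

The match spans [0:13] → 'bfv37a9655iiy'.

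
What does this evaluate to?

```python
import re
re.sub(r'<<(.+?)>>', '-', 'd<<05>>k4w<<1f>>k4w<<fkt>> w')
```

'd-k4w-k4w- w'

Matches: at [1:7] → '<<05>>'; at [10:16] → '<<1f>>'; at [19:26] → '<<fkt>>'.
`sub` substitutes '-' at each match site.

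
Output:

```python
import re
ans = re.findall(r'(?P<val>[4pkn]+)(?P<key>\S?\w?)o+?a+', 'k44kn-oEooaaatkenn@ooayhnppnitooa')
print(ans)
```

The pattern matches one or more of one of [4pkn] (captured as 'val'); then optionally a non-whitespace character, then optionally a word character (captured as 'key'); then one or more of the literal 'o' (lazy), then one or more of a literal 'a'.
Matches: at [16:22] match 'nn@ooa', groups = ('nn', '@o'); at [24:33] match 'nppnitooa', groups = ('nppn', 'it').
Multiple groups make `findall` return tuples — one 2-tuple for each match.

[('nn', '@o'), ('nppn', 'it')]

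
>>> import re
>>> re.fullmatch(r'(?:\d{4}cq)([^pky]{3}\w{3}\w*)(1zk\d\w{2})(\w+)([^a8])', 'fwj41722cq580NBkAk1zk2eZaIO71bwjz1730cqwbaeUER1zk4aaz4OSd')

None

Pattern: exactly 4 of a digit, then the literal 'cq' (non-capturing group); then exactly 3 of any character except [pky], then exactly 3 of a word character, then zero or more of a word character (captured); then the literal '1zk', then a digit, then exactly 2 of a word character (captured); then one or more of a word character (captured); then any character except [a8] (captured).
For `fullmatch`, every character of the input must be accounted for by the pattern.
Here the pattern can't cover the whole string, so the call returns None.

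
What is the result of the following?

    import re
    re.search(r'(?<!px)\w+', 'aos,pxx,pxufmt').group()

The negative lookahead/lookbehind blocks any match where the forbidden context is present.
`re.search` scans for the first position where the pattern succeeds.
The match spans [0:3] → 'aos'.

'aos'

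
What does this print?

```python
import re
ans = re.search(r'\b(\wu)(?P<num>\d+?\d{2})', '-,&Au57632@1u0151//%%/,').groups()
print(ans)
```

('Au', '576')

Pattern: a word boundary (`\b`, zero-width); then a word character, then the literal 'u' (captured); then one or more of a digit (lazy), then exactly 2 of a digit (captured as 'num').
`search` walks the string left to right and returns the first match it finds.
The match spans [3:8] → 'Au576'.
Captured: group 1 = 'Au', group 2 = '576'.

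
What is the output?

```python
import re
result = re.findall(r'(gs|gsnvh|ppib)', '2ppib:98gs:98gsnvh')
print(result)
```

['ppib', 'gs', 'gs']

`|` is ordered: at each position the engine commits to the first alternative that works.
Scanning left to right: at [1:5] match 'ppib', group 1 = 'ppib'; at [8:10] match 'gs', group 1 = 'gs'; at [13:15] match 'gs', group 1 = 'gs'.
With a single group, `findall` returns only what that group captured — 3 items.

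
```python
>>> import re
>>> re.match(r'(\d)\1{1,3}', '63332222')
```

`re.match` won't scan ahead — the pattern has to work from the very first character.
Here the pattern fails at index 0, so the call returns None.

None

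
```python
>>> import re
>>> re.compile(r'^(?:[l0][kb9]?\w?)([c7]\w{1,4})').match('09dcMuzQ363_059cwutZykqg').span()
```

With `match`, the pattern is implicitly anchored at the beginning.
The match spans [0:8] → '09dcMuzQ'.

(0, 8)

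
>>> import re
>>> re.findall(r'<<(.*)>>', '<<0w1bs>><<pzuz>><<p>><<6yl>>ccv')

Scanning left to right: at [0:29] match '<<0w1bs>><<pzuz>><<p>><<6yl>>', group 1 = '0w1bs>><<pzuz>><<p>><<6yl'.
Because there's exactly one group, `findall` drops the full match and keeps group 1 from the one hit.

['0w1bs>><<pzuz>><<p>><<6yl']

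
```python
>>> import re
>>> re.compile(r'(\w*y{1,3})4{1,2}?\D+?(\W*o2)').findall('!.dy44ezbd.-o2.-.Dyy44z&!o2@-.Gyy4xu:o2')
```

[('dy', '.-o2'), ('Dyy', '&!o2'), ('Gyy', ':o2')]

The pattern matches zero or more of a word character, then 1 to 3 of the literal 'y' (captured); then 1 to 2 of the literal '4' (lazy), then one or more of a non-digit (lazy); then zero or more of a non-word character, then the literal 'o2' (captured).
Lazy quantifiers expand one character at a time until the remainder of the pattern can match.
Walking the string: at [2:14] match 'dy44ezbd.-o2', groups = ('dy', '.-o2'); at [17:27] match 'Dyy44z&!o2', groups = ('Dyy', '&!o2'); at [30:39] match 'Gyy4xu:o2', groups = ('Gyy', ':o2').
`findall` packs the 2 group values into a tuple for every match.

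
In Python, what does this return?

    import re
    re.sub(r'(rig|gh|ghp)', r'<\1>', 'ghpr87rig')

`|` is ordered: at each position the engine commits to the first alternative that works.
Matches: at [0:2] → 'gh'; at [6:9] → 'rig'.
The replacement refers to a captured group, so each match is rewritten using its own captured text.

'<gh>pr87<rig>'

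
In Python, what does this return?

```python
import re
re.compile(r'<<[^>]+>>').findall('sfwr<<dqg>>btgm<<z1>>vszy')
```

Scanning left to right: at [4:11] → '<<dqg>>'; at [15:21] → '<<z1>>'.
No capturing groups, so `findall` returns the 2 full match strings.

['<<dqg>>', '<<z1>>']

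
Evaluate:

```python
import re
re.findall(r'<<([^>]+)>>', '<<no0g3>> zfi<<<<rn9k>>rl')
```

['no0g3', '<<rn9k']

One capturing group, so `findall` returns just the captured substring from each match — 2 in all.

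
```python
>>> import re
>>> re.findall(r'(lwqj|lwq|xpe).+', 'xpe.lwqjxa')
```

['xpe']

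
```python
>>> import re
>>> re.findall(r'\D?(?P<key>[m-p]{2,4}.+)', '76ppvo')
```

The pattern matches optionally a non-digit; then 2 to 4 of a character in [m-p], then one or more of any character (captured as 'key').
Walking the string: at [2:6] match 'ppvo', group 1 = 'ppvo'.
`findall` collects group 1 from the one match (1 total).

['ppvo']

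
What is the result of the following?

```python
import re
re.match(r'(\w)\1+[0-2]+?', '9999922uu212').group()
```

'999992'

A backreference is literal: `\1` must see the identical characters the first group matched.
`match` is anchored at position 0; if the pattern doesn't fit there, it returns None.
The match spans [0:6] → '999992'.
Captured: group 1 = '9'.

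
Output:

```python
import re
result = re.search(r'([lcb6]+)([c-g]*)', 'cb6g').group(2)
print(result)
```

The match spans [0:4] → 'cb6g'.
Captured: group 1 = 'cb6', group 2 = 'g'.

g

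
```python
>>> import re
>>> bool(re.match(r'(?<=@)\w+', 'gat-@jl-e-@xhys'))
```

Because the assertion is zero-width, the text it checks is not consumed and won't appear in the result.
`re.match` only tries the pattern at the start of the string.
Here the string doesn't start with a match, so the call returns None, and `bool(None)` is False.

False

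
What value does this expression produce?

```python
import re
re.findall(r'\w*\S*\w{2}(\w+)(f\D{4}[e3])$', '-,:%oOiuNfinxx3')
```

With 2 capturing groups, `findall` returns a 2-tuple per match.

[('N', 'finxx3')]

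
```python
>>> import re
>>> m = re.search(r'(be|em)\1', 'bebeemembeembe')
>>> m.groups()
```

A backreference is literal: `\1` must see the identical characters the first group matched.
Unlike `match`, `search` isn't anchored — it looks for the pattern anywhere in the string.
The match spans [0:4] → 'bebe'.
Captured: group 1 = 'be'.

('be',)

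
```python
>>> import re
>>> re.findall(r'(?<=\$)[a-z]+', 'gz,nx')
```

The lookaround is zero-width — it requires the adjacent text to match without consuming it, so the asserted text isn't part of the match.
No capturing groups, so `findall` returns the 0 full match strings.
Nothing in the string satisfies the pattern, so the list is empty.

[]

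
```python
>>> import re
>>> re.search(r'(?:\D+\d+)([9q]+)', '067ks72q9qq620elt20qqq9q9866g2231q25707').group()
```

'ks72q9qq'

The pattern matches one or more of a non-digit, then one or more of a digit (non-capturing group); then one or more of one of [9q] (captured).
The match spans [3:11] → 'ks72q9qq'.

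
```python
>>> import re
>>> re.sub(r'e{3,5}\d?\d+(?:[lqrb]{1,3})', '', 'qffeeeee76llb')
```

'qff'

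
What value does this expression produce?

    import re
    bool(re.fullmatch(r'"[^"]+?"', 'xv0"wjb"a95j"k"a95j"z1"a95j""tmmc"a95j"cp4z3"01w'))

False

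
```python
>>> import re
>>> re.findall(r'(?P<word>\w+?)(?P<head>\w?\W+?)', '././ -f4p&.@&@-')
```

This matches one or more of a word character (lazy) (captured as 'word'); then optionally a word character, then one or more of a non-word character (lazy) (captured as 'head').
Walking the string: at [6:10] match 'f4p&', groups = ('f4', 'p&').
Multiple groups make `findall` return tuples — one 2-tuple for the one match.

[('f4', 'p&')]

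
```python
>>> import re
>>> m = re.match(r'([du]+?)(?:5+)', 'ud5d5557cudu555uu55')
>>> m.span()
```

This matches one or more of one of [du] (lazy) (captured); then one or more of a literal '5' (non-capturing group).
`re.match` only tries the pattern at the start of the string.
The match spans [0:3] → 'ud5'.
Captured: group 1 = 'ud'.

(0, 3)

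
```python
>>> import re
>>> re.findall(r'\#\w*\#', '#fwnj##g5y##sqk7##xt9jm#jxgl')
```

['#fwnj#', '#g5y#', '#sqk7#', '#xt9jm#']

Scanning left to right: at [0:6] → '#fwnj#'; at [6:11] → '#g5y#'; at [11:17] → '#sqk7#'; at [17:24] → '#xt9jm#'.
Since nothing is captured, `findall` lists the 4 matched substrings directly.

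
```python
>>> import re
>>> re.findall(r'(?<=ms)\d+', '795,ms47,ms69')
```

['47', '69']

Lookahead/lookbehind check context without consuming it, so the matched span excludes the asserted characters.
Walking the string: at [6:8] → '47'; at [11:13] → '69'.
`findall` yields the raw match text (2 of them) because the pattern has no groups.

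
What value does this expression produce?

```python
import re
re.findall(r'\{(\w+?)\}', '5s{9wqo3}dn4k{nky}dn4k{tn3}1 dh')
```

['9wqo3', 'nky', 'tn3']

Matches: at [2:9] match '{9wqo3}', group 1 = '9wqo3'; at [13:18] match '{nky}', group 1 = 'nky'; at [22:27] match '{tn3}', group 1 = 'tn3'.
`findall` collects group 1 from each match (3 total).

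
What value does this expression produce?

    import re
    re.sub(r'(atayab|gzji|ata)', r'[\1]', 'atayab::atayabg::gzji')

Alternation tries branches left to right and keeps the first one that lets the overall match succeed at that position.
`\1` in the replacement pulls in group 1's text for each match.

'[atayab]::[atayab]g::[gzji]'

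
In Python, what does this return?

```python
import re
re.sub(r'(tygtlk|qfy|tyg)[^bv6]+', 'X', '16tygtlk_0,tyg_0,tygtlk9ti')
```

Every occurrence is swapped for 'X'.

'16X'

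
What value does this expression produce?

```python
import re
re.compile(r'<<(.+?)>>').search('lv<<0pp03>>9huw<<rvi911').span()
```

(2, 11)

`re.search` scans for the first position where the pattern succeeds.
The match spans [2:11] → '<<0pp03>>'.
Captured: group 1 = '0pp03'.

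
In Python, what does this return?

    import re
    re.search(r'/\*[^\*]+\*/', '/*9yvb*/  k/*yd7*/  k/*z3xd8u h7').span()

(0, 8)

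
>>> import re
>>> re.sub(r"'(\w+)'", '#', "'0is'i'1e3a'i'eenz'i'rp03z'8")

Matches: at [0:5] → "'0is'"; at [6:12] → "'1e3a'"; at [13:19] → "'eenz'"; at [20:27] → "'rp03z'".
Every occurrence is swapped for '#'.

'#i#i#i#8'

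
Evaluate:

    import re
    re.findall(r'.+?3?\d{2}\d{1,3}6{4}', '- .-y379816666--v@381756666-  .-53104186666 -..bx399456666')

Pattern: one or more of any character (lazy), then optionally a literal '3', then exactly 2 of a digit; then 1 to 3 of a digit, then exactly 4 of a literal '6'.
Scanning left to right: at [0:14] → '- .-y379816666'; at [14:27] → '--v@381756666'; at [27:43] → '-  .-53104186666'; at [43:58] → ' -..bx399456666'.
Since nothing is captured, `findall` lists the 4 matched substrings directly.

['- .-y379816666', '--v@381756666', '-  .-53104186666', ' -..bx399456666']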